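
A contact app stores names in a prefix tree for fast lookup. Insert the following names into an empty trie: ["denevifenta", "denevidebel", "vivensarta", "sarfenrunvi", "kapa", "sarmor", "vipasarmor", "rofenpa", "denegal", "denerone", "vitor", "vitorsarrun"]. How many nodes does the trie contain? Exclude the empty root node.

75

Insert word by word; a character creates a node only if that edge doesn't already exist:
  "denevifenta" → 11 new (d, e, n, e, v, i, f, e, n, t, a)
  "denevidebel" → prefix "denevi" already present; 5 new (d, e, b, e, l)
  "vivensarta" → 10 new (v, i, v, e, n, s, a, r, t, a)
  "sarfenrunvi" → 11 new (s, a, r, f, e, n, r, u, n, v, i)
  "kapa" → 4 new (k, a, p, a)
  "sarmor" → prefix "sar" already present; 3 new (m, o, r)
  "vipasarmor" → prefix "vi" already present; 8 new (p, a, s, a, r, m, o, r)
  "rofenpa" → 7 new (r, o, f, e, n, p, a)
  "denegal" → prefix "dene" already present; 3 new (g, a, l)
  "denerone" → prefix "dene" already present; 4 new (r, o, n, e)
  "vitor" → prefix "vi" already present; 3 new (t, o, r)
  "vitorsarrun" → prefix "vitor" already present; 6 new (s, a, r, r, u, n)
Total nodes = 11 + 5 + 10 + 11 + 4 + 3 + 8 + 7 + 3 + 4 + 3 + 6 = 75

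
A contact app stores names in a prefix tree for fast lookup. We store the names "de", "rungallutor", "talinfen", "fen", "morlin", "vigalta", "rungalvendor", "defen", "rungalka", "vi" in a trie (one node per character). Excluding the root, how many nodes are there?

48

Trace insertions, counting only characters that open a new branch:
  "de" → 2 new (d, e)
  "rungallutor" → 11 new (r, u, n, g, a, l, l, u, t, o, r)
  "talinfen" → 8 new (t, a, l, i, n, f, e, n)
  "fen" → 3 new (f, e, n)
  "morlin" → 6 new (m, o, r, l, i, n)
  "vigalta" → 7 new (v, i, g, a, l, t, a)
  "rungalvendor" → prefix "rungal" already present; 6 new (v, e, n, d, o, r)
  "defen" → prefix "de" already present; 3 new (f, e, n)
  "rungalka" → prefix "rungal" already present; 2 new (k, a)
  "vi" → prefix "vi" already present; 0 new (none)
Total nodes = 2 + 11 + 8 + 3 + 6 + 7 + 6 + 3 + 2 + 0 = 48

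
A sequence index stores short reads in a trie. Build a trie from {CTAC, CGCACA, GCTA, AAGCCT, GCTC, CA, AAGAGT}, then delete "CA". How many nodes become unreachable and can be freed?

1

Walk "CA" from the leaf back toward the root, removing each node that no remaining word uses.
The suffix "A" (1 node) is used only by "CA"; the node for "C" still has the child "T", so pruning stops there.
Nodes removed: 1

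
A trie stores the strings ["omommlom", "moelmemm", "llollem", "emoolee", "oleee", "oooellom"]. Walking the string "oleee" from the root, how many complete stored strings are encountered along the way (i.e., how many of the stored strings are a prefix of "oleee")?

Check each prefix of "oleee" against the stored set — each match is an end-marker on the path.
Prefixes of the query that are stored words: "oleee"
Count: 1

1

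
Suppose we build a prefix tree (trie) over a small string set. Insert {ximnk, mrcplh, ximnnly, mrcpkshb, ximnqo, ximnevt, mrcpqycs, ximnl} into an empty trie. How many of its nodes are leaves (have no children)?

8

Leaves are exactly the stored words that no other stored word extends.
Those words: "mrcpkshb", "mrcplh", "mrcpqycs", "ximnevt", "ximnk", "ximnl", "ximnnly", "ximnqo"
Leaf count: 8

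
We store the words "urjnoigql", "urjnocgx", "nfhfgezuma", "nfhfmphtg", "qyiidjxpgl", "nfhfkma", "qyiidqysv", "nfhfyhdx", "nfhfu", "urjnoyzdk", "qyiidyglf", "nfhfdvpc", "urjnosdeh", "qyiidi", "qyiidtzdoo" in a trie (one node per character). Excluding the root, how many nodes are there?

71

Insert word by word; a character creates a node only if that edge doesn't already exist:
  "urjnoigql" → 9 new (u, r, j, n, o, i, g, q, l)
  "urjnocgx" → prefix "urjno" already present; 3 new (c, g, x)
  "nfhfgezuma" → 10 new (n, f, h, f, g, e, z, u, m, a)
  "nfhfmphtg" → prefix "nfhf" already present; 5 new (m, p, h, t, g)
  "qyiidjxpgl" → 10 new (q, y, i, i, d, j, x, p, g, l)
  "nfhfkma" → prefix "nfhf" already present; 3 new (k, m, a)
  "qyiidqysv" → prefix "qyiid" already present; 4 new (q, y, s, v)
  "nfhfyhdx" → prefix "nfhf" already present; 4 new (y, h, d, x)
  "nfhfu" → prefix "nfhf" already present; 1 new (u)
  "urjnoyzdk" → prefix "urjno" already present; 4 new (y, z, d, k)
  "qyiidyglf" → prefix "qyiid" already present; 4 new (y, g, l, f)
  "nfhfdvpc" → prefix "nfhf" already present; 4 new (d, v, p, c)
  "urjnosdeh" → prefix "urjno" already present; 4 new (s, d, e, h)
  "qyiidi" → prefix "qyiid" already present; 1 new (i)
  "qyiidtzdoo" → prefix "qyiid" already present; 5 new (t, z, d, o, o)
Total nodes = 9 + 3 + 10 + 5 + 10 + 3 + 4 + 4 + 1 + 4 + 4 + 4 + 4 + 1 + 5 = 71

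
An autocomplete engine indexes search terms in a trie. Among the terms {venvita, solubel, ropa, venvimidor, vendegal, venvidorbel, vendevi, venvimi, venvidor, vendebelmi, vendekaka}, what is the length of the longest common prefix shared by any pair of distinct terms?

Look for the deepest trie node that still has at least two words in its subtree.
"venvidor" and "venvidorbel" agree on "venvidor" (8 characters) before diverging; nothing deeper is shared.
Longest shared-prefix length: 8

8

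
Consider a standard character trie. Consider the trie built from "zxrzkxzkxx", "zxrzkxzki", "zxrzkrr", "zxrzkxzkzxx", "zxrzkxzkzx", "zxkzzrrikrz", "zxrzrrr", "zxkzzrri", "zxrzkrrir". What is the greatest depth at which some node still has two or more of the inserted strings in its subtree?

10

Look for the deepest trie node that still has at least two words in its subtree.
e.g. "zxrzkxzkzx" and "zxrzkxzkzxx" share the prefix "zxrzkxzkzx" of length 10; no pair shares a longer one.
Longest shared-prefix length: 10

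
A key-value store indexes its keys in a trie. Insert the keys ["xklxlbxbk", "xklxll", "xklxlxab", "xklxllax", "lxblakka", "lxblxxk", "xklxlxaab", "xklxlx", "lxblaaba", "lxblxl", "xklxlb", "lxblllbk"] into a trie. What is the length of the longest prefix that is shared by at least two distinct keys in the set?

7

Equivalently: take the maximum, over all pairs, of their longest common prefix length.
"xklxlxaab" and "xklxlxab" agree on "xklxlxa" (7 characters) before diverging; nothing deeper is shared.
Longest shared-prefix length: 7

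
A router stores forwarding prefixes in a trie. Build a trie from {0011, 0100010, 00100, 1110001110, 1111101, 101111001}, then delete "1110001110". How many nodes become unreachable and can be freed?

Walk "1110001110" from the leaf back toward the root, removing each node that no remaining word uses.
The suffix "0001110" (7 nodes) is used only by "1110001110"; the node for "111" still has the child "1", so pruning stops there.
Nodes removed: 7

7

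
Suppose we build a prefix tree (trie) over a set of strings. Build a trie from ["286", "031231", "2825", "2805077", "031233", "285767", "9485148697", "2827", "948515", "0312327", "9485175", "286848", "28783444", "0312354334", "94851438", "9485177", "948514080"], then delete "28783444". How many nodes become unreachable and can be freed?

6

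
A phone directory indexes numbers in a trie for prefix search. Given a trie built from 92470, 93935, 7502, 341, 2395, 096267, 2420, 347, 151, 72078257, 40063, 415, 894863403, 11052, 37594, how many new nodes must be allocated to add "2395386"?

"2395" is already a path in the trie; the remaining "386" must be added.
New nodes needed: |"2395386"| − 4 = 7 − 4 = 3.

3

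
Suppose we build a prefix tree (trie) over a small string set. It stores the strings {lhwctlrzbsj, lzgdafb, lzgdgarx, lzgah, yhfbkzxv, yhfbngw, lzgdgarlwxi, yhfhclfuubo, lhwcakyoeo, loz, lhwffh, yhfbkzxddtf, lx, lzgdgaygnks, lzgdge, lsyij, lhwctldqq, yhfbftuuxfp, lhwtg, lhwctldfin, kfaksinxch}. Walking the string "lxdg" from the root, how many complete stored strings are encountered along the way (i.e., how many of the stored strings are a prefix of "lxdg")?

Check each prefix of "lxdg" against the stored set — each match is an end-marker on the path.
Prefixes of the query that are stored words: "lx"
Count: 1

1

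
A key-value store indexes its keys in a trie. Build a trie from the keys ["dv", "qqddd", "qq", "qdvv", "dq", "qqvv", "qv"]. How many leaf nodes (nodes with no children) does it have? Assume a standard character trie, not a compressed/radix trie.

A leaf is a node with no children — equivalently, the end of a word that is not a proper prefix of any other stored word.
Those words: "dq", "dv", "qdvv", "qqddd", "qqvv", "qv"
Leaf count: 6

6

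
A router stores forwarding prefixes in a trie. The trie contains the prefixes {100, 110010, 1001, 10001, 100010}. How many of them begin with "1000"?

2

Filter for entries beginning with "1000":
Words under "1000": 10001, 100010
Count: 2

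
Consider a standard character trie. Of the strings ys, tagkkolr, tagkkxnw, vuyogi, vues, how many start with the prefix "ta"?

2

Traverse to the node for "ta", then collect every word in that subtree.
Words under "ta": tagkkolr, tagkkxnw
Count: 2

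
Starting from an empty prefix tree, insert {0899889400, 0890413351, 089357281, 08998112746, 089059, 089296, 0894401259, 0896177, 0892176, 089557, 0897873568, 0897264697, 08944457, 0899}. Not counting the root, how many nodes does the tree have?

Count nodes per top-level branch (shared prefixes stored once):
  '0'-branch (0890413351, 089059, 0892176, 089296, 089357281, 0894401259, 08944457, 089557, 0896177, 0897264697, 0897873568, 0899, 08998112746, 0899889400): 67 nodes
Sum: 67

67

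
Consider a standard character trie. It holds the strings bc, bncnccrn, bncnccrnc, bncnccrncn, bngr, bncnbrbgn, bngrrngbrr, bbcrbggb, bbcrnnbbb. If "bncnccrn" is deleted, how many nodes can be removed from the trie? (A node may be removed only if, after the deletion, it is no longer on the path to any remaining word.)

0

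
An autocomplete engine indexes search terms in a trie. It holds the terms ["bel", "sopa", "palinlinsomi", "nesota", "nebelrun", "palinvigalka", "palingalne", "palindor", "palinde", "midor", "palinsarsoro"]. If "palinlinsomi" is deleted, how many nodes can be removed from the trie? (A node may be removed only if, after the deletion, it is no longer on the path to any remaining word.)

Walk "palinlinsomi" from the leaf back toward the root, removing each node that no remaining word uses.
The suffix "linsomi" (7 nodes) is used only by "palinlinsomi"; the node for "palin" still has the child "v", so pruning stops there.
Nodes removed: 7

7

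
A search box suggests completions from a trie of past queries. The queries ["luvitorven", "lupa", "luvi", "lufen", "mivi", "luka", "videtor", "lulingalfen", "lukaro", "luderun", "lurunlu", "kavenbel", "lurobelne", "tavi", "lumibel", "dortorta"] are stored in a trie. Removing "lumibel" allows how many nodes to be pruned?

5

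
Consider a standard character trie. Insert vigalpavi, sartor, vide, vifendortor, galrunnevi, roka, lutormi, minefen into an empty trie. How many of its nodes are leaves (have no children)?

A leaf is a node with no children — equivalently, the end of a word that is not a proper prefix of any other stored word.
Those words: "galrunnevi", "lutormi", "minefen", "roka", "sartor", "vide", "vifendortor", "vigalpavi"
Leaf count: 8

8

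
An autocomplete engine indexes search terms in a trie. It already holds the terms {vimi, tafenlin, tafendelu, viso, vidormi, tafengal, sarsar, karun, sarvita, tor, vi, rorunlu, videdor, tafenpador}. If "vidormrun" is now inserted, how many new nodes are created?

3

The longest prefix of "vidormrun" already in the trie is "vidorm" (length 6).
Each of the 3 remaining characters creates one node.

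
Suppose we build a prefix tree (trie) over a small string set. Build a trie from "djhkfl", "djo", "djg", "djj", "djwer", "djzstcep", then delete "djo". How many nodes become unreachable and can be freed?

1

Walk "djo" from the leaf back toward the root, removing each node that no remaining word uses.
The suffix "o" (1 node) is used only by "djo"; the node for "dj" still has the child "h", so pruning stops there.
Nodes removed: 1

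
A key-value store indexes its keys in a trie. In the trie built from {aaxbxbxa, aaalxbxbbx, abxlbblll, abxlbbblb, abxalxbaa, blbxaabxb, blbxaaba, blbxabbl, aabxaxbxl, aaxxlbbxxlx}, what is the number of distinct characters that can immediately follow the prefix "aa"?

3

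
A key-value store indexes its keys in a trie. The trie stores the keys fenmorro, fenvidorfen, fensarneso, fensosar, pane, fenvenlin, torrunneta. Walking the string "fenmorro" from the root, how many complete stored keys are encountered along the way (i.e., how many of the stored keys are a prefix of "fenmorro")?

1

Walk "fenmorro" from the root; an end-of-word marker is hit whenever a stored word is a prefix of "fenmorro".
Prefixes of the query that are stored words: "fenmorro"
Count: 1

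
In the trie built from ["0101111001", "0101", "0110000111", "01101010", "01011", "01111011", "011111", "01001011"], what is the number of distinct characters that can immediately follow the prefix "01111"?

Follow the path "01111" to its node, then look at its outgoing edges.
Characters that immediately follow "01111" among the stored strings: {0, 1}.
That node has 2 child edges.

2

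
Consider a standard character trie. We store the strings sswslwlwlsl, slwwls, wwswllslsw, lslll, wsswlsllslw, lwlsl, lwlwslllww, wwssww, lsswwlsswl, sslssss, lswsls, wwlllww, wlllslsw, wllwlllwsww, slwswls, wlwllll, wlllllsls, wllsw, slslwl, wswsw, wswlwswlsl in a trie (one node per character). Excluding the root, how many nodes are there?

122

Count nodes per top-level branch (shared prefixes stored once):
  'l'-branch (lslll, lsswwlsswl, lswsls, lwlsl, lwlwslllww): 28 nodes
  's'-branch (slslwl, slwswls, slwwls, sslssss, sswslwlwlsl): 29 nodes
  'w'-branch (wlllllsls, wlllslsw, wllsw, wllwlllwsww, wlwllll, wsswlsllslw, wswlwswlsl, wswsw, wwlllww, wwssww, wwswllslsw): 65 nodes
Sum: 122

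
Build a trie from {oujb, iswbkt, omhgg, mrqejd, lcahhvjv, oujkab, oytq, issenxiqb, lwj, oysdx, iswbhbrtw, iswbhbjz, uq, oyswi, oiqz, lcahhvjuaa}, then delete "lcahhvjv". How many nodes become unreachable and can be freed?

1

Walk "lcahhvjv" from the leaf back toward the root, removing each node that no remaining word uses.
The suffix "v" (1 node) is used only by "lcahhvjv"; the node for "lcahhvj" still has the child "u", so pruning stops there.
Nodes removed: 1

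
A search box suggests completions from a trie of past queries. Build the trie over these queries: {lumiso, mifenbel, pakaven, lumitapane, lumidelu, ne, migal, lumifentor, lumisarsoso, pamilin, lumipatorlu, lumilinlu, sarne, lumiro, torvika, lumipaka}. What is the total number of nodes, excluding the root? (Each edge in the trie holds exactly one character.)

81

Insert word by word; a character creates a node only if that edge doesn't already exist:
  "lumiso" → 6 new (l, u, m, i, s, o)
  "mifenbel" → 8 new (m, i, f, e, n, b, e, l)
  "pakaven" → 7 new (p, a, k, a, v, e, n)
  "lumitapane" → prefix "lumi" already present; 6 new (t, a, p, a, n, e)
  "lumidelu" → prefix "lumi" already present; 4 new (d, e, l, u)
  "ne" → 2 new (n, e)
  "migal" → prefix "mi" already present; 3 new (g, a, l)
  "lumifentor" → prefix "lumi" already present; 6 new (f, e, n, t, o, r)
  "lumisarsoso" → prefix "lumis" already present; 6 new (a, r, s, o, s, o)
  "pamilin" → prefix "pa" already present; 5 new (m, i, l, i, n)
  "lumipatorlu" → prefix "lumi" already present; 7 new (p, a, t, o, r, l, u)
  "lumilinlu" → prefix "lumi" already present; 5 new (l, i, n, l, u)
  "sarne" → 5 new (s, a, r, n, e)
  "lumiro" → prefix "lumi" already present; 2 new (r, o)
  "torvika" → 7 new (t, o, r, v, i, k, a)
  "lumipaka" → prefix "lumipa" already present; 2 new (k, a)
Total nodes = 6 + 8 + 7 + 6 + 4 + 2 + 3 + 6 + 6 + 5 + 7 + 5 + 5 + 2 + 7 + 2 = 81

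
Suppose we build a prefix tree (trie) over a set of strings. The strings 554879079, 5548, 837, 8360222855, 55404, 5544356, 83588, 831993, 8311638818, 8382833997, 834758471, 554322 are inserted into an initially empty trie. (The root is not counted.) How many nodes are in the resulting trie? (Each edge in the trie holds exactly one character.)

58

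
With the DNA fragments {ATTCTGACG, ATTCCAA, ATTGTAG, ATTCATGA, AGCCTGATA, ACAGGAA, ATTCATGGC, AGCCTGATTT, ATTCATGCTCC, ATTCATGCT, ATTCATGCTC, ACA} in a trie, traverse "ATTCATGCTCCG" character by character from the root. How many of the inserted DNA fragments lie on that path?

3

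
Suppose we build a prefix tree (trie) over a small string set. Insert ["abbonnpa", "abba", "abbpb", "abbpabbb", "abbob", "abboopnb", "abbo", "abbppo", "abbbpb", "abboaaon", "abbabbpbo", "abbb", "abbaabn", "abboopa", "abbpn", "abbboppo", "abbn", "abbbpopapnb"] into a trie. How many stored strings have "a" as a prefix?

18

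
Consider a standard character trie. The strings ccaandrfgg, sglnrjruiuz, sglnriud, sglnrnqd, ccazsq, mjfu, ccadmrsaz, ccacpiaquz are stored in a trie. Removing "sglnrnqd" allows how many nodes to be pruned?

A node on "sglnrnqd"'s path can go only if nothing else ends at it or branches off below it.
The suffix "nqd" (3 nodes) is used only by "sglnrnqd"; the node for "sglnr" still has the child "j", so pruning stops there.
Nodes removed: 3

3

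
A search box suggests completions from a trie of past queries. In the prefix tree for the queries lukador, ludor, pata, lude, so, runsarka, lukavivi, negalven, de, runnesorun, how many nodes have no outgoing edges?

10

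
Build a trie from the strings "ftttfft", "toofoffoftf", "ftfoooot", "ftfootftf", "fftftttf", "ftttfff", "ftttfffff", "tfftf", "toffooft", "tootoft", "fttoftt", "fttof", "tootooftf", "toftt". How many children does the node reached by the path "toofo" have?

The children of the "toofo" node are the distinct next characters among strings starting with "toofo".
Characters that immediately follow "toofo" among the stored strings: {f}.
That node has 1 child edge.

1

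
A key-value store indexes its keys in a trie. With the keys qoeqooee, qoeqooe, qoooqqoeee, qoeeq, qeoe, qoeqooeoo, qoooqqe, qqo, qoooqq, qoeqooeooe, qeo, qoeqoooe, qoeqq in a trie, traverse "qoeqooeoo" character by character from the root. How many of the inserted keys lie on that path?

Traverse "qoeqooeoo" character by character; count nodes along the way that are marked as word ends.
Prefixes of the query that are stored words: "qoeqooe", "qoeqooeoo"
Count: 2

2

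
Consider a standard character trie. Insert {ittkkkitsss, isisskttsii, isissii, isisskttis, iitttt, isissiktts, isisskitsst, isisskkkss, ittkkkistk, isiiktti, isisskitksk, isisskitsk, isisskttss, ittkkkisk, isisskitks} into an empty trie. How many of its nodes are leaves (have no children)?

A leaf is a node with no children — equivalently, the end of a word that is not a proper prefix of any other stored word.
Those words: "iitttt", "isiiktti", "isissii", "isissiktts", "isisskitksk", "isisskitsk", "isisskitsst", "isisskkkss", "isisskttis", "isisskttsii", "isisskttss", "ittkkkisk", "ittkkkistk", "ittkkkitsss"
Leaf count: 14

14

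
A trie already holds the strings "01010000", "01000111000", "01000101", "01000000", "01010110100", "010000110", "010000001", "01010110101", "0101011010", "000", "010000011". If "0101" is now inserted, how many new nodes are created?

0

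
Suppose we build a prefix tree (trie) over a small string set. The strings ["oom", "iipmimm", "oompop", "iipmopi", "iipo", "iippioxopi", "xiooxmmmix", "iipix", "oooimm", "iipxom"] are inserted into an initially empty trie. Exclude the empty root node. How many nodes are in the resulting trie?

43

Count nodes per top-level branch (shared prefixes stored once):
  'i'-branch (iipix, iipmimm, iipmopi, iipo, iippioxopi, iipxom): 23 nodes
  'o'-branch (oom, oompop, oooimm): 10 nodes
  'x'-branch (xiooxmmmix): 10 nodes
Sum: 43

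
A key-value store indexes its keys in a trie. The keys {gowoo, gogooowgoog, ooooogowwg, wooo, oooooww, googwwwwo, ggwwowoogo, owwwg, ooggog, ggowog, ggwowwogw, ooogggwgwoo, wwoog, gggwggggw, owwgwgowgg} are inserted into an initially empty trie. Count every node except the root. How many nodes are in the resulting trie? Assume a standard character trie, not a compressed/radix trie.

90

For each word, the new-node count is its length minus the longest prefix already in the trie:
  "gowoo" → 5 new (g, o, w, o, o)
  "gogooowgoog" → prefix "go" already present; 9 new (g, o, o, o, w, g, o, o, g)
  "ooooogowwg" → 10 new (o, o, o, o, o, g, o, w, w, g)
  "wooo" → 4 new (w, o, o, o)
  "oooooww" → prefix "ooooo" already present; 2 new (w, w)
  "googwwwwo" → prefix "go" already present; 7 new (o, g, w, w, w, w, o)
  "ggwwowoogo" → prefix "g" already present; 9 new (g, w, w, o, w, o, o, g, o)
  "owwwg" → prefix "o" already present; 4 new (w, w, w, g)
  "ooggog" → prefix "oo" already present; 4 new (g, g, o, g)
  "ggowog" → prefix "gg" already present; 4 new (o, w, o, g)
  "ggwowwogw" → prefix "ggw" already present; 6 new (o, w, w, o, g, w)
  "ooogggwgwoo" → prefix "ooo" already present; 8 new (g, g, g, w, g, w, o, o)
  "wwoog" → prefix "w" already present; 4 new (w, o, o, g)
  "gggwggggw" → prefix "gg" already present; 7 new (g, w, g, g, g, g, w)
  "owwgwgowgg" → prefix "oww" already present; 7 new (g, w, g, o, w, g, g)
Total nodes = 5 + 9 + 10 + 4 + 2 + 7 + 9 + 4 + 4 + 4 + 6 + 8 + 4 + 7 + 7 = 90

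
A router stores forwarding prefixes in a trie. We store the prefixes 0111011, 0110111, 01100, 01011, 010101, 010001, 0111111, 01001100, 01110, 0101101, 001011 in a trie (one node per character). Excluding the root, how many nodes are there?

Trace insertions, counting only characters that open a new branch:
  "0111011" → 7 new (0, 1, 1, 1, 0, 1, 1)
  "0110111" → prefix "011" already present; 4 new (0, 1, 1, 1)
  "01100" → prefix "0110" already present; 1 new (0)
  "01011" → prefix "01" already present; 3 new (0, 1, 1)
  "010101" → prefix "0101" already present; 2 new (0, 1)
  "010001" → prefix "010" already present; 3 new (0, 0, 1)
  "0111111" → prefix "0111" already present; 3 new (1, 1, 1)
  "01001100" → prefix "0100" already present; 4 new (1, 1, 0, 0)
  "01110" → prefix "01110" already present; 0 new (none)
  "0101101" → prefix "01011" already present; 2 new (0, 1)
  "001011" → prefix "0" already present; 5 new (0, 1, 0, 1, 1)
Total nodes = 7 + 4 + 1 + 3 + 2 + 3 + 3 + 4 + 0 + 2 + 5 = 34

34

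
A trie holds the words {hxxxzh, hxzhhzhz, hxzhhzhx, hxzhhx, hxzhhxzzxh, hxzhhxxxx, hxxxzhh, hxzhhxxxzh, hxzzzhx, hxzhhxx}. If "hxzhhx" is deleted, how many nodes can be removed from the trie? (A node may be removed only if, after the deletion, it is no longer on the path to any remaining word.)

0

A node on "hxzhhx"'s path can go only if nothing else ends at it or branches off below it.
Every node on "hxzhhx" is still needed (e.g. by "hxzhhxzzxh"), so nothing is freed.
Nodes removed: 0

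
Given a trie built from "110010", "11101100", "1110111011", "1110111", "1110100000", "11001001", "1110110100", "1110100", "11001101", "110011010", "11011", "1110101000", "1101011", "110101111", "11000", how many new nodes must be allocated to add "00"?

No existing word starts with "0", so every character of "00" needs a new node.
2 − 0 = 2 new nodes.

2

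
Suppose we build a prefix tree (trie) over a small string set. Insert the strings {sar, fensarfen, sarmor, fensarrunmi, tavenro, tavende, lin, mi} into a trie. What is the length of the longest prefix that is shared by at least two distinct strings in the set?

6

Look for the deepest trie node that still has at least two words in its subtree.
"fensarfen" and "fensarrunmi" agree on "fensar" (6 characters) before diverging; nothing deeper is shared.
Longest shared-prefix length: 6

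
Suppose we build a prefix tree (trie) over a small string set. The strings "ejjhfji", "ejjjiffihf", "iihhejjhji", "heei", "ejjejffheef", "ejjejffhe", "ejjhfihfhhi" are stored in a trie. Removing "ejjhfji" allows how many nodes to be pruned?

A node on "ejjhfji"'s path can go only if nothing else ends at it or branches off below it.
The suffix "ji" (2 nodes) is used only by "ejjhfji"; the node for "ejjhf" still has the child "i", so pruning stops there.
Nodes removed: 2

2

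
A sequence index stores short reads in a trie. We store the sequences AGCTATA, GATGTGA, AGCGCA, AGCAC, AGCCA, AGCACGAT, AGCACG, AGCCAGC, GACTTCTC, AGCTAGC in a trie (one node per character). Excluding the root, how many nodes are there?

34

Insert word by word; a character creates a node only if that edge doesn't already exist:
  "AGCTATA" → 7 new (A, G, C, T, A, T, A)
  "GATGTGA" → 7 new (G, A, T, G, T, G, A)
  "AGCGCA" → prefix "AGC" already present; 3 new (G, C, A)
  "AGCAC" → prefix "AGC" already present; 2 new (A, C)
  "AGCCA" → prefix "AGC" already present; 2 new (C, A)
  "AGCACGAT" → prefix "AGCAC" already present; 3 new (G, A, T)
  "AGCACG" → prefix "AGCACG" already present; 0 new (none)
  "AGCCAGC" → prefix "AGCCA" already present; 2 new (G, C)
  "GACTTCTC" → prefix "GA" already present; 6 new (C, T, T, C, T, C)
  "AGCTAGC" → prefix "AGCTA" already present; 2 new (G, C)
Total nodes = 7 + 7 + 3 + 2 + 2 + 3 + 0 + 2 + 6 + 2 = 34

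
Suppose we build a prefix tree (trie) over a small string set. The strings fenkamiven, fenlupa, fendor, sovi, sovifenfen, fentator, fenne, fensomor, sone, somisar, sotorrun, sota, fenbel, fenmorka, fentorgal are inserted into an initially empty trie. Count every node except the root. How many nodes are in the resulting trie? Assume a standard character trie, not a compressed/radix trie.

66

Count nodes per top-level branch (shared prefixes stored once):
  'f'-branch (fenbel, fendor, fenkamiven, fenlupa, fenmorka, fenne, fensomor, fentator, fentorgal): 42 nodes
  's'-branch (somisar, sone, sota, sotorrun, sovi, sovifenfen): 24 nodes
Sum: 66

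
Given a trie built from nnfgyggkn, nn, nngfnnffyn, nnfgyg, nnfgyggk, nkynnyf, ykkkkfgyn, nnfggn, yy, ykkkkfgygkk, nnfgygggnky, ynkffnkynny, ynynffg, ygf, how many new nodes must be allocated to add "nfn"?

2

Walking "nfn" from the root, the first 1 characters ("n") follow existing edges; "f" is the first miss.
So 3 − 1 = 2 new nodes.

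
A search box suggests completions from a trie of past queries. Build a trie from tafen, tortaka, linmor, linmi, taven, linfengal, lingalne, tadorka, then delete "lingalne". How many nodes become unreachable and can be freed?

5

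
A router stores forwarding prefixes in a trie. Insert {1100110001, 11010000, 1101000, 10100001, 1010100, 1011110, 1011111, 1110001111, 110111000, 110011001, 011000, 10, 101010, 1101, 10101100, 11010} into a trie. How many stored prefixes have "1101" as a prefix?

Filter for entries beginning with "1101":
Matches: "1101", "11010", "1101000", "11010000", "110111000"
Count: 5

5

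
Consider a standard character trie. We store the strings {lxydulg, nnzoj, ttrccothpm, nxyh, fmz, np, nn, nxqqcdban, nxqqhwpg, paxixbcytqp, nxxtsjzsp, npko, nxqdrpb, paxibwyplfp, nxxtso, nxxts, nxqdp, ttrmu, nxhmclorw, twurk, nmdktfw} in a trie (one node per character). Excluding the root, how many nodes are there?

Count nodes per top-level branch (shared prefixes stored once):
  'f'-branch (fmz): 3 nodes
  'l'-branch (lxydulg): 7 nodes
  'n'-branch (nmdktfw, nn, nnzoj, np, npko, nxhmclorw, nxqdp, nxqdrpb, nxqqcdban, nxqqhwpg, nxxts, nxxtsjzsp, nxxtso, nxyh): 48 nodes
  'p'-branch (paxibwyplfp, paxixbcytqp): 18 nodes
  't'-branch (ttrccothpm, ttrmu, twurk): 16 nodes
Sum: 92

92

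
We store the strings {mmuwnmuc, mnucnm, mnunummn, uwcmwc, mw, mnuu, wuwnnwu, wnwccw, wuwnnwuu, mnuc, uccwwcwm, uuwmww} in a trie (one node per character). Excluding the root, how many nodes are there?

51

For each word, the new-node count is its length minus the longest prefix already in the trie:
  "mmuwnmuc" → 8 new (m, m, u, w, n, m, u, c)
  "mnucnm" → prefix "m" already present; 5 new (n, u, c, n, m)
  "mnunummn" → prefix "mnu" already present; 5 new (n, u, m, m, n)
  "uwcmwc" → 6 new (u, w, c, m, w, c)
  "mw" → prefix "m" already present; 1 new (w)
  "mnuu" → prefix "mnu" already present; 1 new (u)
  "wuwnnwu" → 7 new (w, u, w, n, n, w, u)
  "wnwccw" → prefix "w" already present; 5 new (n, w, c, c, w)
  "wuwnnwuu" → prefix "wuwnnwu" already present; 1 new (u)
  "mnuc" → prefix "mnuc" already present; 0 new (none)
  "uccwwcwm" → prefix "u" already present; 7 new (c, c, w, w, c, w, m)
  "uuwmww" → prefix "u" already present; 5 new (u, w, m, w, w)
Total nodes = 8 + 5 + 5 + 6 + 1 + 1 + 7 + 5 + 1 + 0 + 7 + 5 = 51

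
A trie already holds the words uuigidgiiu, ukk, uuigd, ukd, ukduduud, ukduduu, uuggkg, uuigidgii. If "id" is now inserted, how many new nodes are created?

No existing word starts with "i", so every character of "id" needs a new node.
2 − 0 = 2 new nodes.

2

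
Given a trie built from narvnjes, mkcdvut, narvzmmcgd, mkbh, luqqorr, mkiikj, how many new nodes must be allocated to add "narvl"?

1

The longest prefix of "narvl" already in the trie is "narv" (length 4).
Each of the 1 remaining characters creates one node.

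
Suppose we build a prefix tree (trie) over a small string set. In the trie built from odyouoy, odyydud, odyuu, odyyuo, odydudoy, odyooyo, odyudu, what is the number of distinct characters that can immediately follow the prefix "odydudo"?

1

The children of the "odydudo" node are the distinct next characters among strings starting with "odydudo".
Characters that immediately follow "odydudo" among the stored strings: {y}.
That node has 1 child edge.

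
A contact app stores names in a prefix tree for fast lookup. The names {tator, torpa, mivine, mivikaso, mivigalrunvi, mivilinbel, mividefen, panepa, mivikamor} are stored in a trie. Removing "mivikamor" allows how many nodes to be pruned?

3

After clearing the end-marker at "mivikamor", prune upward until reaching a node still needed by another word.
The suffix "mor" (3 nodes) is used only by "mivikamor"; the node for "mivika" still has the child "s", so pruning stops there.
Nodes removed: 3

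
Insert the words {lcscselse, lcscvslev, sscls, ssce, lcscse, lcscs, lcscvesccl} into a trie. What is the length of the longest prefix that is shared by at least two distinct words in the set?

6

The deepest shared node is where two words last agree before diverging.
"lcscse" and "lcscselse" agree on "lcscse" (6 characters) before diverging; nothing deeper is shared.
Longest shared-prefix length: 6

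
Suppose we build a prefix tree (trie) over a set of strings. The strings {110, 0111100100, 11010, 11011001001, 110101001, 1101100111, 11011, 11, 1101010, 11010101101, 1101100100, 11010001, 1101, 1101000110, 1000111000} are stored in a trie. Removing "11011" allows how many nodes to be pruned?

0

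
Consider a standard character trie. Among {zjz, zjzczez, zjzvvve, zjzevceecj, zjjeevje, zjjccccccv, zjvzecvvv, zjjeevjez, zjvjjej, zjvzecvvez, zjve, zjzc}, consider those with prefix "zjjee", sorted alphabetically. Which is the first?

Words with prefix "zjjee", in lexicographic order: "zjjeevje", "zjjeevjez"
The 1st is zjjeevje.

zjjeevje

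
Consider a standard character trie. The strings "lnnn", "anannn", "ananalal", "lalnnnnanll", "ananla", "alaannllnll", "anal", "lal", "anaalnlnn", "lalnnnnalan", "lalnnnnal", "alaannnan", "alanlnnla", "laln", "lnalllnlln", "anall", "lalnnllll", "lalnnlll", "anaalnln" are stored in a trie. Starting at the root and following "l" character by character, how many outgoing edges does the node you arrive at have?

2

The children of the "l" node are the distinct next characters among strings starting with "l".
Characters that immediately follow "l" among the stored strings: {a, n}.
That node has 2 child edges.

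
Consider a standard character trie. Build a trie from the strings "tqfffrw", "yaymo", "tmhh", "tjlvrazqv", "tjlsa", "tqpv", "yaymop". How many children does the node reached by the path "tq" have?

Walk "tq" from the root, arriving at one node.
Distinct next characters after "tq": f, p.
That node has 2 child edges.

2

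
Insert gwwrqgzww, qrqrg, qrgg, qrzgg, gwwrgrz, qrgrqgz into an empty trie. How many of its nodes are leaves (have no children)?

Leaves are exactly the stored words that no other stored word extends.
Those words: "gwwrgrz", "gwwrqgzww", "qrgg", "qrgrqgz", "qrqrg", "qrzgg"
Leaf count: 6

6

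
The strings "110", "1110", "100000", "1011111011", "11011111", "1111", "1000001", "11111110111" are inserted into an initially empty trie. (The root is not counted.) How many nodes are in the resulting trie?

Trie structure (* marks end of a word):
(root)
└─ 1
   ├─ 0
   │  ├─ 0
   │  │  └─ 0
   │  │     └─ 0
   │  │        └─ 0 *
   │  │           └─ 1 *
   │  └─ 1
   │     └─ 1
   │        └─ 1
   │           └─ 1
   │              └─ 1
   │                 └─ 0
   │                    └─ 1
   │                       └─ 1 *
   └─ 1
      ├─ 0 *
      │  └─ 1
      │     └─ 1
      │        └─ 1
      │           └─ 1
      │              └─ 1 *
      └─ 1
         ├─ 0 *
         └─ 1 *
            └─ 1
               └─ 1
                  └─ 1
                     └─ 0
                        └─ 1
                           └─ 1
                              └─ 1 *
Counting every labelled node above: 32.

32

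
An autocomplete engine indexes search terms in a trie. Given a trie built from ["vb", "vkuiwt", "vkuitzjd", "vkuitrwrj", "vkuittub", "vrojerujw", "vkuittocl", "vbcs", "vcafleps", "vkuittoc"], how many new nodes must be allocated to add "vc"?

0

Every character of "vc" already lies on an existing path (it is a prefix of some stored word).
No new nodes are needed: 0.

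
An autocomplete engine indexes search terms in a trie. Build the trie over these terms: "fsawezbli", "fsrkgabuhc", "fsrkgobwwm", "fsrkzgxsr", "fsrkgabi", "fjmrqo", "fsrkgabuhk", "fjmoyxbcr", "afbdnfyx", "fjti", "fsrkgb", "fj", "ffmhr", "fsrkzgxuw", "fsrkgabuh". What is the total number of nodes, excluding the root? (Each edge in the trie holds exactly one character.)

Count nodes per top-level branch (shared prefixes stored once):
  'a'-branch (afbdnfyx): 8 nodes
  'f'-branch (ffmhr, fj, fjmoyxbcr, fjmrqo, fjti, fsawezbli, fsrkgabi, fsrkgabuh, fsrkgabuhc, fsrkgabuhk, fsrkgb, fsrkgobwwm, fsrkzgxsr, fsrkzgxuw): 49 nodes
Sum: 57

57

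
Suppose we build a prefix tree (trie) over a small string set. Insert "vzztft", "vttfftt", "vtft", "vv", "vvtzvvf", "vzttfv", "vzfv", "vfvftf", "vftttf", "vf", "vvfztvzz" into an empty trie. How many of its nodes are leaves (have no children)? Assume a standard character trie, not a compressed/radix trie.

Leaves are exactly the stored words that no other stored word extends.
Those words: "vftttf", "vfvftf", "vtft", "vttfftt", "vvfztvzz", "vvtzvvf", "vzfv", "vzttfv", "vzztft"
Leaf count: 9

9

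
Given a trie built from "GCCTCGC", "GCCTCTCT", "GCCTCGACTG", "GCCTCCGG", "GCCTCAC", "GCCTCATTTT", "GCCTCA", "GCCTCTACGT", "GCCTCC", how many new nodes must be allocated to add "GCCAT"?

Walking "GCCAT" from the root, the first 3 characters ("GCC") follow existing edges; "A" is the first miss.
New nodes needed: |"GCCAT"| − 3 = 5 − 3 = 2.

2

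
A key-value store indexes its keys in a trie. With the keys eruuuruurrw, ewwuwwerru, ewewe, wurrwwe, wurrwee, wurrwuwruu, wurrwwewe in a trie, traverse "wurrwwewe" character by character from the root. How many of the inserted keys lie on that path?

2

Traverse "wurrwwewe" character by character; count nodes along the way that are marked as word ends.
Prefixes of the query that are stored words: "wurrwwe", "wurrwwewe"
Count: 2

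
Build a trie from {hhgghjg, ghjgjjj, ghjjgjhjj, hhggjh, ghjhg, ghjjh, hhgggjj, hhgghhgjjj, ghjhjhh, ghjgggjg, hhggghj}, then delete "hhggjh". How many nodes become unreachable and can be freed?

A node on "hhggjh"'s path can go only if nothing else ends at it or branches off below it.
The suffix "jh" (2 nodes) is used only by "hhggjh"; the node for "hhgg" still has the child "h", so pruning stops there.
Nodes removed: 2

2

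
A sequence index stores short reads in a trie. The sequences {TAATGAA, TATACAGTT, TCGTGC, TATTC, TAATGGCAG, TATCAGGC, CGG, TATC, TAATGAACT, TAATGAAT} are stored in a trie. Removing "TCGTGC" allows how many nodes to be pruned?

A node on "TCGTGC"'s path can go only if nothing else ends at it or branches off below it.
The suffix "CGTGC" (5 nodes) is used only by "TCGTGC"; the node for "T" still has the child "A", so pruning stops there.
Nodes removed: 5

5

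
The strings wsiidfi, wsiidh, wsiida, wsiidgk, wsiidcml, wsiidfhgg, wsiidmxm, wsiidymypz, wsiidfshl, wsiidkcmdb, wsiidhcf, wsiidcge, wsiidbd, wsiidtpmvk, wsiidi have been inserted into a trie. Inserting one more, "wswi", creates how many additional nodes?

2

The longest prefix of "wswi" already in the trie is "ws" (length 2).
So 4 − 2 = 2 new nodes.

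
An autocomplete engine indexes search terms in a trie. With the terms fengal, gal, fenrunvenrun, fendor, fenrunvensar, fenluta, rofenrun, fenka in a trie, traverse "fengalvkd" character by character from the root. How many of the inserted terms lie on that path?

Check each prefix of "fengalvkd" against the stored set — each match is an end-marker on the path.
Prefixes of the query that are stored words: "fengal"
Count: 1

1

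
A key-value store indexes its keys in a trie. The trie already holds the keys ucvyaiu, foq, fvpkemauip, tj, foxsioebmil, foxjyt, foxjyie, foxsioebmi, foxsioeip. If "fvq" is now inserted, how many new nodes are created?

1

Walking "fvq" from the root, the first 2 characters ("fv") follow existing edges; "q" is the first miss.
So 3 − 2 = 1 new nodes.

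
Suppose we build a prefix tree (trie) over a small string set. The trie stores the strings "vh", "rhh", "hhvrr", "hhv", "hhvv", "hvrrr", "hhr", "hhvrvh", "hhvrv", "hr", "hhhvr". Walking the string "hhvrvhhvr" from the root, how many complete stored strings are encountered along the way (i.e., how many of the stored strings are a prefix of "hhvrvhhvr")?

Traverse "hhvrvhhvr" character by character; count nodes along the way that are marked as word ends.
Prefixes of the query that are stored words: "hhv", "hhvrv", "hhvrvh"
Count: 3

3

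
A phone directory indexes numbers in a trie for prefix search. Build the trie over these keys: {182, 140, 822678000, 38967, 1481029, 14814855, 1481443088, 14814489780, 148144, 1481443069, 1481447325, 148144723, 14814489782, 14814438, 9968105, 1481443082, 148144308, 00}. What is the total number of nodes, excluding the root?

For each word, the new-node count is its length minus the longest prefix already in the trie:
  "182" → 3 new (1, 8, 2)
  "140" → prefix "1" already present; 2 new (4, 0)
  "822678000" → 9 new (8, 2, 2, 6, 7, 8, 0, 0, 0)
  "38967" → 5 new (3, 8, 9, 6, 7)
  "1481029" → prefix "14" already present; 5 new (8, 1, 0, 2, 9)
  "14814855" → prefix "1481" already present; 4 new (4, 8, 5, 5)
  "1481443088" → prefix "14814" already present; 5 new (4, 3, 0, 8, 8)
  "14814489780" → prefix "148144" already present; 5 new (8, 9, 7, 8, 0)
  "148144" → prefix "148144" already present; 0 new (none)
  "1481443069" → prefix "14814430" already present; 2 new (6, 9)
  "1481447325" → prefix "148144" already present; 4 new (7, 3, 2, 5)
  "148144723" → prefix "1481447" already present; 2 new (2, 3)
  "14814489782" → prefix "1481448978" already present; 1 new (2)
  "14814438" → prefix "1481443" already present; 1 new (8)
  "9968105" → 7 new (9, 9, 6, 8, 1, 0, 5)
  "1481443082" → prefix "148144308" already present; 1 new (2)
  "148144308" → prefix "148144308" already present; 0 new (none)
  "00" → 2 new (0, 0)
Total nodes = 3 + 2 + 9 + 5 + 5 + 4 + 5 + 5 + 0 + 2 + 4 + 2 + 1 + 1 + 7 + 1 + 0 + 2 = 58

58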